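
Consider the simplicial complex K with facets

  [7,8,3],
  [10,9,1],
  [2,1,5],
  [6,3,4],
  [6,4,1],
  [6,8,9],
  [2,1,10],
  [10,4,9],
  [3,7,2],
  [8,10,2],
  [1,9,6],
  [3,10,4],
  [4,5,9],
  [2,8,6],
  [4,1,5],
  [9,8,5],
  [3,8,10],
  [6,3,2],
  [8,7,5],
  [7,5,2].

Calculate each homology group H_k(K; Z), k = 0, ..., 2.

Fix the vertex order 1 < 2 < 3 < 4 < 5 < 6 < 7 < 8 < 9 < 10 and write every simplex with vertices in increasing order. Then dim K = 2 and the simplices of K are:

  0-simplices (10): [1], [2], [3], [4], [5], [6], [7], [8], [9], [10]
  1-simplices (30): (30 of them)
  2-simplices (20): (20 of them)

giving chain groups C_0 ≅ Z^10, C_1 ≅ Z^30, C_2 ≅ Z^20.

Boundary ∂_1: C_1 → C_0 sends each edge [p,q] (with p < q) to q − p. For instance
  ∂[5,8] = [8] − [5].
The resulting 10×30 matrix has rank 9, and its Smith normal form has invariant factors (1,1,1,1,1,1,1,1,1).

Boundary ∂_2: C_2 → C_1 acts by ∂[p,q,r] = [q,r] − [p,r] + [p,q]. For instance
  ∂[6,8,9] = [8,9] − [6,9] + [6,8],
  ∂[2,3,6] = [3,6] − [2,6] + [2,3].
The resulting 30×20 matrix has rank 20, and its Smith normal form has invariant factors (1,1,1,1,1,1,1,1,1,1,1,1,1,1,1,1,1,1,1,2).

Now H_k = ker ∂_k / im ∂_{k+1}, so:

  H_0: rank C_0 − rank ∂_1 = 10 − 9 = 1, and the invariant factors of ∂_1 are all 1, so H_0 ≅ Z.
  H_1: rank ker ∂_1 − rank ∂_2 = (30 − 9) − 20 = 1, and ∂_2 has invariant factor 2 > 1, so H_1 ≅ Z ⊕ Z/2Z.
  H_2: rank ker ∂_2 − rank ∂_3 = (20 − 20) − 0 = 0, and there is no ∂_3, so H_2 ≅ 0.

As a check, the Euler characteristic is 10 − 30 + 20 = 0, which agrees with 1 − 1 + 0 = 0.
(K is a triangulation of the Klein bottle.)

H_0 = Z,  H_1 = Z ⊕ Z/2Z,  H_2 = 0.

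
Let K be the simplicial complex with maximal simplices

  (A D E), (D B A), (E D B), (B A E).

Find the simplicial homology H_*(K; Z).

H_0 ≅ Z,  H_1 = 0,  H_2 ≅ Z.

Take the total order A < B < D < E on the vertex set. Then K (dimension 2) consists of the simplices:

  0-simplices (4): A, B, D, E
  1-simplices (6): AB, AD, AE, BD, BE, DE
  2-simplices (4): ABD, ABE, ADE, BDE

Hence C_0 ≅ Z^4, C_1 ≅ Z^6, C_2 ≅ Z^4.

∂_1: C_1 → C_0 maps an edge to its endpoints' difference, ∂[p,q] = q − p. For instance
  ∂AE = E − A.
The resulting 4×6 matrix has rank 3, and its Smith normal form has invariant factors (1,1,1).

∂_2: C_2 → C_1 sends each 2-simplex [p,q,r] to [q,r] − [p,r] + [p,q]. For instance
  ∂ADE = DE − AE + AD,
  ∂ABE = BE − AE + AB.
This gives a 6×4 integer matrix of rank 3; reducing to Smith normal form yields diagonal entries (1,1,1).

Now H_k = ker ∂_k / im ∂_{k+1}, so:

  H_0: rank C_0 − rank ∂_1 = 4 − 3 = 1, and the invariant factors of ∂_1 are all 1, so H_0 ≅ Z.
  H_1: rank ker ∂_1 − rank ∂_2 = (6 − 3) − 3 = 0, and the invariant factors of ∂_2 are all 1, so H_1 ≅ 0.
  H_2: rank ker ∂_2 − rank ∂_3 = (4 − 3) − 0 = 1, and there is no ∂_3, so H_2 ≅ Z.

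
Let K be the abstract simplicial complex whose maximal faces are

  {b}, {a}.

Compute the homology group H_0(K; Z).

H_0 ≅ Z^2.

Take the total order a < b on the vertex set. Then K (dimension 0) consists of the simplices:

  0-simplices (2): a, b

so the chain groups are C_0 ≅ Z^2.

Computing H_k = (kernel of ∂_k) / (image of ∂_{k+1}):

  H_0: rank C_0 − rank ∂_1 = 2 − 0 = 2, and there is no ∂_1, so H_0 ≅ Z^2.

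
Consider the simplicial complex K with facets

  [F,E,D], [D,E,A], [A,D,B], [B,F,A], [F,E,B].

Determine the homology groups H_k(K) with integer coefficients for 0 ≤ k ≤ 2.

Fix the vertex order A < B < D < E < F and write every simplex with vertices in increasing order. Then dim K = 2 and the simplices of K are:

  0-simplices (5): A, B, D, E, F
  1-simplices (10): AB, AD, AE, AF, BD, BE, BF, DE, DF, EF
  2-simplices (5): ABD, ABF, ADE, BEF, DEF

Hence C_0 ≅ Z^5, C_1 ≅ Z^10, C_2 ≅ Z^5.

∂_1: C_1 → C_0 is given by ∂[p,q] = [q] − [p]. For instance
  ∂DE = E − D.
The resulting 5×10 matrix has rank 4, and its Smith normal form has invariant factors (1,1,1,1).

The boundary map ∂_2: C_2 → C_1 sends each 2-simplex [p,q,r] to [q,r] − [p,r] + [p,q]. For instance
  ∂BEF = EF − BF + BE,
  ∂ABF = BF − AF + AB.
As a 10×5 matrix over Z this has rank 5, with invariant factors (1,1,1,1,1).

Now H_k = ker ∂_k / im ∂_{k+1}, so:

  H_0: rank C_0 − rank ∂_1 = 5 − 4 = 1, and the invariant factors of ∂_1 are all 1, so H_0 ≅ Z.
  H_1: rank ker ∂_1 − rank ∂_2 = (10 − 4) − 5 = 1, and the invariant factors of ∂_2 are all 1, so H_1 ≅ Z.
  H_2: rank ker ∂_2 − rank ∂_3 = (5 − 5) − 0 = 0, and there is no ∂_3, so H_2 ≅ 0.

H_0 = Z,  H_1 = Z,  H_2 = 0.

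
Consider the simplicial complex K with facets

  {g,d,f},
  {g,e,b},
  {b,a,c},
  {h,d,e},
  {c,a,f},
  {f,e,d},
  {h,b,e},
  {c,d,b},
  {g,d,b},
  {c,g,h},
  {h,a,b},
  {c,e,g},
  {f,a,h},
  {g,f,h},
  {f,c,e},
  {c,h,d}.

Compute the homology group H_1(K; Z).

K has 8 vertices, 24 edges, 16 triangles.
rank ∂_1 = 7, rank ∂_2 = 15 ⇒ b_1 = 24 − 7 − 15 = 2; all invariant factors of ∂_2 are 1 so no torsion. So H_1 = Z^2.

H_1 = Z^2.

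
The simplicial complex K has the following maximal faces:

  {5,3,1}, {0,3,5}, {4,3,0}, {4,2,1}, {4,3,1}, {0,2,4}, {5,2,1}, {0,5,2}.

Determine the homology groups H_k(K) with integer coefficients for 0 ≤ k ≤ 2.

Take the total order 0 < 1 < 2 < 3 < 4 < 5 on the vertex set. Then K (dimension 2) consists of the simplices:

  0-simplices (6): [0], [1], [2], [3], [4], [5]
  1-simplices (12): [0,2], [0,3], [0,4], [0,5], [1,2], [1,3], [1,4], [1,5], [2,4], [2,5], [3,4], [3,5]
  2-simplices (8): [0,2,4], [0,2,5], [0,3,4], [0,3,5], [1,2,4], [1,2,5], [1,3,4], [1,3,5]

Hence C_0 ≅ Z^6, C_1 ≅ Z^12, C_2 ≅ Z^8.

Boundary ∂_1: C_1 → C_0 sends each edge [p,q] (with p < q) to q − p. For instance
  ∂[0,5] = [5] − [0].
The 6×12 boundary matrix has rank 5 and Smith normal form diag(1,1,1,1,1).

The boundary map ∂_2: C_2 → C_1 acts by ∂[p,q,r] = [q,r] − [p,r] + [p,q]. For instance
  ∂[1,3,5] = [3,5] − [1,5] + [1,3],
  ∂[0,3,5] = [3,5] − [0,5] + [0,3].
The 12×8 boundary matrix has rank 7 and Smith normal form diag(1,1,1,1,1,1,1).

Reading off H_k = ker ∂_k / im ∂_{k+1}:

  H_0: rank C_0 − rank ∂_1 = 6 − 5 = 1, and the invariant factors of ∂_1 are all 1, so H_0 ≅ Z.
  H_1: rank ker ∂_1 − rank ∂_2 = (12 − 5) − 7 = 0, and the invariant factors of ∂_2 are all 1, so H_1 ≅ 0.
  H_2: rank ker ∂_2 − rank ∂_3 = (8 − 7) − 0 = 1, and there is no ∂_3, so H_2 ≅ Z.

H_0 = Z,  H_1 = 0,  H_2 = Z.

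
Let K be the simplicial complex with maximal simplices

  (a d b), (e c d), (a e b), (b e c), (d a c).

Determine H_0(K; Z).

Fix the vertex order a < b < c < d < e and write every simplex with vertices in increasing order. Then dim K = 2 and the simplices of K are:

  0-simplices (5): a, b, c, d, e
  1-simplices (10): ab, ac, ad, ae, bc, bd, be, cd, ce, de
  2-simplices (5): abd, abe, acd, bce, cde

so the chain groups are C_0 ≅ Z^5, C_1 ≅ Z^10, C_2 ≅ Z^5.

Boundary ∂_1: C_1 → C_0 is given by ∂[p,q] = [q] − [p]. For instance
  ∂ae = e − a.
As a 5×10 matrix over Z this has rank 4, with invariant factors (1,1,1,1).

The boundary map ∂_2: C_2 → C_1 sends each 2-simplex [p,q,r] to [q,r] − [p,r] + [p,q]. For instance
  ∂cde = de − ce + cd,
  ∂abe = be − ae + ab.
As a 10×5 matrix over Z this has rank 5, with invariant factors (1,1,1,1,1).

Reading off H_k = ker ∂_k / im ∂_{k+1}:

  H_0: rank C_0 − rank ∂_1 = 5 − 4 = 1, and the invariant factors of ∂_1 are all 1, so H_0 ≅ Z.

H_0 ≅ Z.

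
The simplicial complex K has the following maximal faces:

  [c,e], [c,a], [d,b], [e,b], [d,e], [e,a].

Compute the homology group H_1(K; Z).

K has 5 vertices, 6 edges.
rank ∂_1 = 4, rank ∂_2 = 0 ⇒ b_1 = 6 − 4 − 0 = 2. So H_1 = Z^2.

H_1 ≅ Z^2.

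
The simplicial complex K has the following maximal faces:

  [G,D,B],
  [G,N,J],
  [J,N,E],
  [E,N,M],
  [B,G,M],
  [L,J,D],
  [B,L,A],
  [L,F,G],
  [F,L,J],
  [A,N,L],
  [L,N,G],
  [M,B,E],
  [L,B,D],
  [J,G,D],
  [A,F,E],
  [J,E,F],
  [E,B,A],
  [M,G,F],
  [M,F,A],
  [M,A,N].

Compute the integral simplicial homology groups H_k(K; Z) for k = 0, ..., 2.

H_0 ≅ Z,  H_1 ≅ Z ⊕ Z/2Z,  H_2 = 0.

Fix the vertex order A < B < D < E < F < G < J < L < M < N and write every simplex with vertices in increasing order. Then dim K = 2 and the simplices of K are:

  0-simplices (10): A, B, D, E, F, G, J, L, M, N
  1-simplices (30): AB, AE, AF, AL, AM, AN, BD, BE, BG, BL, BM, DG, DJ, DL, EF, EJ, EM, EN, FG, FJ, FL, FM, GJ, GL, GM, GN, JL, JN, LN, MN
  2-simplices (20): ABE, ABL, AEF, AFM, ALN, AMN, BDG, BDL, BEM, BGM, DGJ, DJL, EFJ, EJN, EMN, FGL, FGM, FJL, GJN, GLN

giving chain groups C_0 ≅ Z^10, C_1 ≅ Z^30, C_2 ≅ Z^20.

∂_1: C_1 → C_0 sends each edge [p,q] (with p < q) to q − p.
The resulting 10×30 matrix has rank 9, and its Smith normal form has invariant factors (1,1,1,1,1,1,1,1,1).

∂_2: C_2 → C_1 acts by ∂[p,q,r] = [q,r] − [p,r] + [p,q]. For instance
  ∂ABE = BE − AE + AB,
  ∂DJL = JL − DL + DJ.
This gives a 30×20 integer matrix of rank 20; reducing to Smith normal form yields diagonal entries (1,1,1,1,1,1,1,1,1,1,1,1,1,1,1,1,1,1,1,2).

From H_k ≅ ker(∂_k) / im(∂_{k+1}) we obtain:

  H_0: rank C_0 − rank ∂_1 = 10 − 9 = 1, and the invariant factors of ∂_1 are all 1, so H_0 = Z.
  H_1: rank ker ∂_1 − rank ∂_2 = (30 − 9) − 20 = 1, and ∂_2 has invariant factor 2 > 1, so H_1 = Z ⊕ Z/2Z.
  H_2: rank ker ∂_2 − rank ∂_3 = (20 − 20) − 0 = 0, and there is no ∂_3, so H_2 = 0.

As a check, the Euler characteristic is 10 − 30 + 20 = 0, which agrees with 1 − 1 + 0 = 0.
(K is a triangulation of the Klein bottle.)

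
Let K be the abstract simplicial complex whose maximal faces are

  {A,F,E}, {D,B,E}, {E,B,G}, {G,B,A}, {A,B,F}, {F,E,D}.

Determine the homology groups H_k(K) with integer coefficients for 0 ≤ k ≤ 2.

We work with the vertex ordering A < B < D < E < F < G. The simplices of K, each written with vertices in increasing order, are:

  0-simplices (6): A, B, D, E, F, G
  1-simplices (12): AB, AE, AF, AG, BD, BE, BF, BG, DE, DF, EF, EG
  2-simplices (6): ABF, ABG, AEF, BDE, BEG, DEF

Hence C_0 ≅ Z^6, C_1 ≅ Z^12, C_2 ≅ Z^6.

∂_1: C_1 → C_0 is given by ∂[p,q] = [q] − [p].
As a 6×12 matrix over Z this has rank 5, with invariant factors (1,1,1,1,1).

∂_2: C_2 → C_1 sends each 2-simplex [p,q,r] to [q,r] − [p,r] + [p,q]. For instance
  ∂AEF = EF − AF + AE,
  ∂ABF = BF − AF + AB.
The 12×6 boundary matrix has rank 6 and Smith normal form diag(1,1,1,1,1,1).

Computing H_k = (kernel of ∂_k) / (image of ∂_{k+1}):

  H_0: rank C_0 − rank ∂_1 = 6 − 5 = 1, and the invariant factors of ∂_1 are all 1, so H_0 = Z.
  H_1: rank ker ∂_1 − rank ∂_2 = (12 − 5) − 6 = 1, and the invariant factors of ∂_2 are all 1, so H_1 = Z.
  H_2: rank ker ∂_2 − rank ∂_3 = (6 − 6) − 0 = 0, and there is no ∂_3, so H_2 = 0.

As a check, the Euler characteristic is 6 − 12 + 6 = 0, which agrees with 1 − 1 + 0 = 0.
(K is a triangulation of the cylinder S^1 x I.)

H_0 = Z,  H_1 = Z,  H_2 = 0.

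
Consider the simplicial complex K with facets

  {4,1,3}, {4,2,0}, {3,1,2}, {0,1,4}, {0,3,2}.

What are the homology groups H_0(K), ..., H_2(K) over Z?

H_0 ≅ Z,  H_1 ≅ Z,  H_2 = 0.

K has 5 vertices, 10 edges, 5 triangles.
rank ∂_0 = 0, rank ∂_1 = 4 ⇒ b_0 = 5 − 0 − 4 = 1; all invariant factors of ∂_1 are 1 so no torsion. So H_0 ≅ Z.
rank ∂_1 = 4, rank ∂_2 = 5 ⇒ b_1 = 10 − 4 − 5 = 1; all invariant factors of ∂_2 are 1 so no torsion. So H_1 ≅ Z.
rank ∂_2 = 5, rank ∂_3 = 0 ⇒ b_2 = 5 − 5 − 0 = 0. So H_2 ≅ 0.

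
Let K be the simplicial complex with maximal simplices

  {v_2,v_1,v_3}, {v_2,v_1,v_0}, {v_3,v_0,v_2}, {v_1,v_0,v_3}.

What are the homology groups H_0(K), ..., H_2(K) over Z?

Take the total order v_0 < v_1 < v_2 < v_3 on the vertex set. Then K (dimension 2) consists of the simplices:

  0-simplices (4): [v_0], [v_1], [v_2], [v_3]
  1-simplices (6): [v_0,v_1], [v_0,v_2], [v_0,v_3], [v_1,v_2], [v_1,v_3], [v_2,v_3]
  2-simplices (4): [v_0,v_1,v_2], [v_0,v_1,v_3], [v_0,v_2,v_3], [v_1,v_2,v_3]

giving chain groups C_0 ≅ Z^4, C_1 ≅ Z^6, C_2 ≅ Z^4.

∂_1: C_1 → C_0 is given by ∂[p,q] = [q] − [p].
As a 4×6 matrix over Z this has rank 3, with invariant factors (1,1,1).

Boundary ∂_2: C_2 → C_1 maps a triangle to the signed sum of its edges. For instance
  ∂[v_0,v_2,v_3] = [v_2,v_3] − [v_0,v_3] + [v_0,v_2],
  ∂[v_0,v_1,v_2] = [v_1,v_2] − [v_0,v_2] + [v_0,v_1].
The 6×4 boundary matrix has rank 3 and Smith normal form diag(1,1,1).

From H_k ≅ ker(∂_k) / im(∂_{k+1}) we obtain:

  H_0: rank C_0 − rank ∂_1 = 4 − 3 = 1, and the invariant factors of ∂_1 are all 1, so H_0 ≅ Z.
  H_1: rank ker ∂_1 − rank ∂_2 = (6 − 3) − 3 = 0, and the invariant factors of ∂_2 are all 1, so H_1 ≅ 0.
  H_2: rank ker ∂_2 − rank ∂_3 = (4 − 3) − 0 = 1, and there is no ∂_3, so H_2 ≅ Z.

As a check, the Euler characteristic is 4 − 6 + 4 = 2, which agrees with 1 − 0 + 1 = 2.
(K is a triangulation of the 2-sphere S^2.)

H_0 ≅ Z,  H_1 = 0,  H_2 ≅ Z.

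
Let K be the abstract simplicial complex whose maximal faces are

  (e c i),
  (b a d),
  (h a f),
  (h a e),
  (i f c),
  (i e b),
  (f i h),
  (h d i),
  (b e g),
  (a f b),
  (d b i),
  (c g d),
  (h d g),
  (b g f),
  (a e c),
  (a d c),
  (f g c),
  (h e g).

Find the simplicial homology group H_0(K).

H_0 ≅ Z.

Take the total order a < b < c < d < e < f < g < h < i on the vertex set. Then K (dimension 2) consists of the simplices:

  0-simplices (9): a, b, c, d, e, f, g, h, i
  1-simplices (27): ab, ac, ad, ae, af, ah, bd, be, bf, bg, bi, cd, ce, cf, cg, ci, dg, dh, di, eg, eh, ei, fg, fh, fi, gh, hi
  2-simplices (18): abd, abf, acd, ace, aeh, afh, bdi, beg, bei, bfg, cdg, cei, cfg, cfi, dgh, dhi, egh, fhi

so the chain groups are C_0 ≅ Z^9, C_1 ≅ Z^27, C_2 ≅ Z^18.

The boundary map ∂_1: C_1 → C_0 is given by ∂[p,q] = [q] − [p].
This gives a 9×27 integer matrix of rank 8; reducing to Smith normal form yields diagonal entries (1,1,1,1,1,1,1,1).

∂_2: C_2 → C_1 acts by ∂[p,q,r] = [q,r] − [p,r] + [p,q]. For instance
  ∂fhi = hi − fi + fh,
  ∂cdg = dg − cg + cd.
As a 27×18 matrix over Z this has rank 17, with invariant factors (1,1,1,1,1,1,1,1,1,1,1,1,1,1,1,1,1).

From H_k ≅ ker(∂_k) / im(∂_{k+1}) we obtain:

  H_0: rank C_0 − rank ∂_1 = 9 − 8 = 1, and the invariant factors of ∂_1 are all 1, so H_0 = Z.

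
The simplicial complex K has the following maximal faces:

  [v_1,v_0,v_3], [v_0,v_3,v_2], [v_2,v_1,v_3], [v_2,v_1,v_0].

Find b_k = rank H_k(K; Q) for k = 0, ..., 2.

We work with the vertex ordering v_0 < v_1 < v_2 < v_3. The simplices of K, each written with vertices in increasing order, are:

  0-simplices (4): [v_0], [v_1], [v_2], [v_3]
  1-simplices (6): [v_0,v_1], [v_0,v_2], [v_0,v_3], [v_1,v_2], [v_1,v_3], [v_2,v_3]
  2-simplices (4): [v_0,v_1,v_2], [v_0,v_1,v_3], [v_0,v_2,v_3], [v_1,v_2,v_3]

giving chain groups C_0 ≅ Z^4, C_1 ≅ Z^6, C_2 ≅ Z^4.

Boundary ∂_1: C_1 → C_0 sends each edge [p,q] (with p < q) to q − p. For instance
  ∂[v_2,v_3] = [v_3] − [v_2].
The 4×6 boundary matrix has rank 3 and Smith normal form diag(1,1,1).

Boundary ∂_2: C_2 → C_1 sends each 2-simplex [p,q,r] to [q,r] − [p,r] + [p,q]. For instance
  ∂[v_0,v_1,v_2] = [v_1,v_2] − [v_0,v_2] + [v_0,v_1],
  ∂[v_1,v_2,v_3] = [v_2,v_3] − [v_1,v_3] + [v_1,v_2].
The 6×4 boundary matrix has rank 3 and Smith normal form diag(1,1,1).

Computing H_k = (kernel of ∂_k) / (image of ∂_{k+1}):

  H_0: rank C_0 − rank ∂_1 = 4 − 3 = 1, and the invariant factors of ∂_1 are all 1, so H_0 = Z.
  H_1: rank ker ∂_1 − rank ∂_2 = (6 − 3) − 3 = 0, and the invariant factors of ∂_2 are all 1, so H_1 = 0.
  H_2: rank ker ∂_2 − rank ∂_3 = (4 − 3) − 0 = 1, and there is no ∂_3, so H_2 = Z.

Hence the Betti numbers are b_0 = 1, b_1 = 0, b_2 = 1.

b_0 = 1, b_1 = 0, b_2 = 1.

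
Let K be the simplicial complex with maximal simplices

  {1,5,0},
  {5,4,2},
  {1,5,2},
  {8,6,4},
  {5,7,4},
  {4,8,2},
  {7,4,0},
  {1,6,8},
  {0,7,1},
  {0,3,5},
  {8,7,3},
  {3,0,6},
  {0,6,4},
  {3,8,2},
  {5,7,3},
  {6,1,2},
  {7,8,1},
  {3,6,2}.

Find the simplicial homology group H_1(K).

Take the total order 0 < 1 < 2 < 3 < 4 < 5 < 6 < 7 < 8 on the vertex set. Then K (dimension 2) consists of the simplices:

  0-simplices (9): [0], [1], [2], [3], [4], [5], [6], [7], [8]
  1-simplices (27): (27 of them)
  2-simplices (18): [0,1,5], [0,1,7], [0,3,5], [0,3,6], [0,4,6], [0,4,7], [1,2,5], [1,2,6], [1,6,8], [1,7,8], [2,3,6], [2,3,8], [2,4,5], [2,4,8], [3,5,7], [3,7,8], [4,5,7], [4,6,8]

so the chain groups are C_0 ≅ Z^9, C_1 ≅ Z^27, C_2 ≅ Z^18.

∂_1: C_1 → C_0 maps an edge to its endpoints' difference, ∂[p,q] = q − p. For instance
  ∂[0,7] = [7] − [0].
The resulting 9×27 matrix has rank 8, and its Smith normal form has invariant factors (1,1,1,1,1,1,1,1).

The boundary map ∂_2: C_2 → C_1 maps a triangle to the signed sum of its edges. For instance
  ∂[0,3,6] = [3,6] − [0,6] + [0,3],
  ∂[0,3,5] = [3,5] − [0,5] + [0,3].
The 27×18 boundary matrix has rank 18 and Smith normal form diag(1,1,1,1,1,1,1,1,1,1,1,1,1,1,1,1,1,2).

Computing H_k = (kernel of ∂_k) / (image of ∂_{k+1}):

  H_1: rank ker ∂_1 − rank ∂_2 = (27 − 8) − 18 = 1, and ∂_2 has invariant factor 2 > 1, so H_1 = Z ⊕ Z/2.

(K is a triangulation of the Klein bottle.)

H_1 ≅ Z ⊕ Z/2.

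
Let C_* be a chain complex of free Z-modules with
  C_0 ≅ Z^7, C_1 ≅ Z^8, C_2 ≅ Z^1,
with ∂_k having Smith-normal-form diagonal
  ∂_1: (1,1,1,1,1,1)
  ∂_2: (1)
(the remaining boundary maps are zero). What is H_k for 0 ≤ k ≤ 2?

H_0: b_0 = 7 − 0 − 6 = 1; torsion from ∂_1 factors > 1: none. So H_0 = Z.
H_1: b_1 = 8 − 6 − 1 = 1; torsion from ∂_2 factors > 1: none. So H_1 = Z.
H_2: b_2 = 1 − 1 − 0 = 0; torsion from ∂_3 factors > 1: none. So H_2 = 0.

H_0 = Z,  H_1 = Z,  H_2 = 0.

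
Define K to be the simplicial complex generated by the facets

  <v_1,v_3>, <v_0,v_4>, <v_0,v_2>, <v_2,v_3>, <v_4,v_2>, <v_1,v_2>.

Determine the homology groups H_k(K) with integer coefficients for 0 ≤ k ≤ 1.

Order the vertices as v_0 < v_1 < v_2 < v_3 < v_4. Listing each simplex with vertices in this order, K has dimension 1 with simplices:

  0-simplices (5): [v_0], [v_1], [v_2], [v_3], [v_4]
  1-simplices (6): [v_0,v_2], [v_0,v_4], [v_1,v_2], [v_1,v_3], [v_2,v_3], [v_2,v_4]

so the chain groups are C_0 ≅ Z^5, C_1 ≅ Z^6.

Boundary ∂_1: C_1 → C_0 is given by ∂[p,q] = [q] − [p].
As a 5×6 matrix over Z this has rank 4, with invariant factors (1,1,1,1).

Now H_k = ker ∂_k / im ∂_{k+1}, so:

  H_0: rank C_0 − rank ∂_1 = 5 − 4 = 1, and the invariant factors of ∂_1 are all 1, so H_0 ≅ Z.
  H_1: rank ker ∂_1 − rank ∂_2 = (6 − 4) − 0 = 2, and there is no ∂_2, so H_1 ≅ Z^2.

As a check, the Euler characteristic is 5 − 6 = -1, which agrees with 1 − 2 = -1.

H_0 ≅ Z,  H_1 ≅ Z^2.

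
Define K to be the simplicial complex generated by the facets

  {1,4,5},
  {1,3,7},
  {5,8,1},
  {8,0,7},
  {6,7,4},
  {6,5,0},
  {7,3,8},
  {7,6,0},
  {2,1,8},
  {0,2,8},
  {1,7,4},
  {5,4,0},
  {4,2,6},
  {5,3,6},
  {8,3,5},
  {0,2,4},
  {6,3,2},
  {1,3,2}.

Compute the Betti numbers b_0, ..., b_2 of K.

b_0 = 1, b_1 = 1, b_2 = 0.

Take the total order 0 < 1 < 2 < 3 < 4 < 5 < 6 < 7 < 8 on the vertex set. Then K (dimension 2) consists of the simplices:

  0-simplices (9): [0], [1], [2], [3], [4], [5], [6], [7], [8]
  1-simplices (27): (27 of them)
  2-simplices (18): [0,2,4], [0,2,8], [0,4,5], [0,5,6], [0,6,7], [0,7,8], [1,2,3], [1,2,8], [1,3,7], [1,4,5], [1,4,7], [1,5,8], [2,3,6], [2,4,6], [3,5,6], [3,5,8], [3,7,8], [4,6,7]

giving chain groups C_0 ≅ Z^9, C_1 ≅ Z^27, C_2 ≅ Z^18.

∂_1: C_1 → C_0 sends each edge [p,q] (with p < q) to q − p.
As a 9×27 matrix over Z this has rank 8, with invariant factors (1,1,1,1,1,1,1,1).

The boundary map ∂_2: C_2 → C_1 acts by ∂[p,q,r] = [q,r] − [p,r] + [p,q]. For instance
  ∂[2,4,6] = [4,6] − [2,6] + [2,4],
  ∂[0,2,8] = [2,8] − [0,8] + [0,2].
The 27×18 boundary matrix has rank 18 and Smith normal form diag(1,1,1,1,1,1,1,1,1,1,1,1,1,1,1,1,1,2).

Reading off H_k = ker ∂_k / im ∂_{k+1}:

  H_0: rank C_0 − rank ∂_1 = 9 − 8 = 1, and the invariant factors of ∂_1 are all 1, so H_0 = Z.
  H_1: rank ker ∂_1 − rank ∂_2 = (27 − 8) − 18 = 1, and ∂_2 has invariant factor 2 > 1, so H_1 = Z ⊕ Z/2Z.
  H_2: rank ker ∂_2 − rank ∂_3 = (18 − 18) − 0 = 0, and there is no ∂_3, so H_2 = 0.

(K is a triangulation of the Klein bottle.)

Hence the Betti numbers are b_0 = 1, b_1 = 1, b_2 = 0.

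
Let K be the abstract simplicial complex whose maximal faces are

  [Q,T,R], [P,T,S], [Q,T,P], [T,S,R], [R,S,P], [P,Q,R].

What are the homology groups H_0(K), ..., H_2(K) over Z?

H_0 ≅ Z,  H_1 = 0,  H_2 ≅ Z.

Fix the vertex order P < Q < R < S < T and write every simplex with vertices in increasing order. Then dim K = 2 and the simplices of K are:

  0-simplices (5): P, Q, R, S, T
  1-simplices (9): PQ, PR, PS, PT, QR, QT, RS, RT, ST
  2-simplices (6): PQR, PQT, PRS, PST, QRT, RST

so the chain groups are C_0 ≅ Z^5, C_1 ≅ Z^9, C_2 ≅ Z^6.

Boundary ∂_1: C_1 → C_0 maps an edge to its endpoints' difference, ∂[p,q] = q − p. For instance
  ∂RS = S − R.
As a 5×9 matrix over Z this has rank 4, with invariant factors (1,1,1,1).

The boundary map ∂_2: C_2 → C_1 maps a triangle to the signed sum of its edges. For instance
  ∂PQT = QT − PT + PQ,
  ∂PQR = QR − PR + PQ.
The resulting 9×6 matrix has rank 5, and its Smith normal form has invariant factors (1,1,1,1,1).

Now H_k = ker ∂_k / im ∂_{k+1}, so:

  H_0: rank C_0 − rank ∂_1 = 5 − 4 = 1, and the invariant factors of ∂_1 are all 1, so H_0 = Z.
  H_1: rank ker ∂_1 − rank ∂_2 = (9 − 4) − 5 = 0, and the invariant factors of ∂_2 are all 1, so H_1 = 0.
  H_2: rank ker ∂_2 − rank ∂_3 = (6 − 5) − 0 = 1, and there is no ∂_3, so H_2 = Z.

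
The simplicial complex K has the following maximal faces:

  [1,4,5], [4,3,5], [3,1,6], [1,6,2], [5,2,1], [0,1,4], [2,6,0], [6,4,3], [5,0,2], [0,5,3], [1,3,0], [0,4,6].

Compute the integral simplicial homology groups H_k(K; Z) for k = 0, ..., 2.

H_0 = Z,  H_1 = Z/2,  H_2 = 0.

K has 7 vertices, 18 edges, 12 triangles.
rank ∂_0 = 0, rank ∂_1 = 6 ⇒ b_0 = 7 − 0 − 6 = 1; all invariant factors of ∂_1 are 1 so no torsion. So H_0 = Z.
rank ∂_1 = 6, rank ∂_2 = 12 ⇒ b_1 = 18 − 6 − 12 = 0; ∂_2 has invariant factor(s) [2] giving torsion. So H_1 = Z/2.
rank ∂_2 = 12, rank ∂_3 = 0 ⇒ b_2 = 12 − 12 − 0 = 0. So H_2 = 0.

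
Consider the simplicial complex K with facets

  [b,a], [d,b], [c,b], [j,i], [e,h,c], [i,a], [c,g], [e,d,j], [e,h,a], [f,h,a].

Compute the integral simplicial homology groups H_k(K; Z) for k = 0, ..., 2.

Take the total order a < b < c < d < e < f < g < h < i < j on the vertex set. Then K (dimension 2) consists of the simplices:

  0-simplices (10): a, b, c, d, e, f, g, h, i, j
  1-simplices (16): ab, ae, af, ah, ai, bc, bd, ce, cg, ch, de, dj, eh, ej, fh, ij
  2-simplices (4): aeh, afh, ceh, dej

Hence C_0 ≅ Z^10, C_1 ≅ Z^16, C_2 ≅ Z^4.

∂_1: C_1 → C_0 sends each edge [p,q] (with p < q) to q − p. For instance
  ∂af = f − a.
The resulting 10×16 matrix has rank 9, and its Smith normal form has invariant factors (1,1,1,1,1,1,1,1,1).

∂_2: C_2 → C_1 maps a triangle to the signed sum of its edges. For instance
  ∂aeh = eh − ah + ae,
  ∂ceh = eh − ch + ce.
This gives a 16×4 integer matrix of rank 4; reducing to Smith normal form yields diagonal entries (1,1,1,1).

Now H_k = ker ∂_k / im ∂_{k+1}, so:

  H_0: rank C_0 − rank ∂_1 = 10 − 9 = 1, and the invariant factors of ∂_1 are all 1, so H_0 ≅ Z.
  H_1: rank ker ∂_1 − rank ∂_2 = (16 − 9) − 4 = 3, and the invariant factors of ∂_2 are all 1, so H_1 ≅ Z^3.
  H_2: rank ker ∂_2 − rank ∂_3 = (4 − 4) − 0 = 0, and there is no ∂_3, so H_2 ≅ 0.

H_0 = Z,  H_1 = Z^3,  H_2 = 0.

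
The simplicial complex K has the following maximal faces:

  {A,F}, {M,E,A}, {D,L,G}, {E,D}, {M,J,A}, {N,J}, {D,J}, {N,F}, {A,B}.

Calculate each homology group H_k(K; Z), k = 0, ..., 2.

Take the total order A < B < D < E < F < G < J < L < M < N on the vertex set. Then K (dimension 2) consists of the simplices:

  0-simplices (10): A, B, D, E, F, G, J, L, M, N
  1-simplices (14): AB, AE, AF, AJ, AM, DE, DG, DJ, DL, EM, FN, GL, JM, JN
  2-simplices (3): AEM, AJM, DGL

Hence C_0 ≅ Z^10, C_1 ≅ Z^14, C_2 ≅ Z^3.

Boundary ∂_1: C_1 → C_0 sends each edge [p,q] (with p < q) to q − p. For instance
  ∂DL = L − D.
The resulting 10×14 matrix has rank 9, and its Smith normal form has invariant factors (1,1,1,1,1,1,1,1,1).

∂_2: C_2 → C_1 sends each 2-simplex [p,q,r] to [q,r] − [p,r] + [p,q]. For instance
  ∂DGL = GL − DL + DG,
  ∂AEM = EM − AM + AE.
The 14×3 boundary matrix has rank 3 and Smith normal form diag(1,1,1).

From H_k ≅ ker(∂_k) / im(∂_{k+1}) we obtain:

  H_0: rank C_0 − rank ∂_1 = 10 − 9 = 1, and the invariant factors of ∂_1 are all 1, so H_0 = Z.
  H_1: rank ker ∂_1 − rank ∂_2 = (14 − 9) − 3 = 2, and the invariant factors of ∂_2 are all 1, so H_1 = Z^2.
  H_2: rank ker ∂_2 − rank ∂_3 = (3 − 3) − 0 = 0, and there is no ∂_3, so H_2 = 0.

H_0 ≅ Z,  H_1 ≅ Z^2,  H_2 = 0.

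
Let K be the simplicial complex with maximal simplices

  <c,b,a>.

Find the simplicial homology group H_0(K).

Fix the vertex order a < b < c and write every simplex with vertices in increasing order. Then dim K = 2 and the simplices of K are:

  0-simplices (3): a, b, c
  1-simplices (3): ab, ac, bc
  2-simplices (1): abc

Hence C_0 ≅ Z^3, C_1 ≅ Z^3, C_2 ≅ Z^1.

The boundary map ∂_1: C_1 → C_0 maps an edge to its endpoints' difference, ∂[p,q] = q − p. For instance
  ∂ab = b − a.
This gives a 3×3 integer matrix of rank 2; reducing to Smith normal form yields diagonal entries (1,1).

∂_2: C_2 → C_1 sends each 2-simplex [p,q,r] to [q,r] − [p,r] + [p,q]. For instance
  ∂abc = bc − ac + ab.
As a 3×1 matrix over Z this has rank 1, with invariant factors (1).

From H_k ≅ ker(∂_k) / im(∂_{k+1}) we obtain:

  H_0: rank C_0 − rank ∂_1 = 3 − 2 = 1, and the invariant factors of ∂_1 are all 1, so H_0 ≅ Z.

H_0 ≅ Z.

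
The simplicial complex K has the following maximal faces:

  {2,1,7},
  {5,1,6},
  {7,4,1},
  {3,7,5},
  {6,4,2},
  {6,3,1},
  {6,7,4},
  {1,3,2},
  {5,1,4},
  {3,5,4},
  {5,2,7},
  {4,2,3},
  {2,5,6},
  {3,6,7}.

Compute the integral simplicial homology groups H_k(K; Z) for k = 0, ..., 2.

H_0 = Z,  H_1 = Z^2,  H_2 = Z.

K has 7 vertices, 21 edges, 14 triangles.
rank ∂_0 = 0, rank ∂_1 = 6 ⇒ b_0 = 7 − 0 − 6 = 1; all invariant factors of ∂_1 are 1 so no torsion. So H_0 = Z.
rank ∂_1 = 6, rank ∂_2 = 13 ⇒ b_1 = 21 − 6 − 13 = 2; all invariant factors of ∂_2 are 1 so no torsion. So H_1 = Z^2.
rank ∂_2 = 13, rank ∂_3 = 0 ⇒ b_2 = 14 − 13 − 0 = 1. So H_2 = Z.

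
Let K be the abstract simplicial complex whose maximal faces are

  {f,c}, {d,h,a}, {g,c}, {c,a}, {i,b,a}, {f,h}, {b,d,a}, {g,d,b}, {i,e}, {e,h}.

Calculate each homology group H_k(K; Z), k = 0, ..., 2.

Take the total order a < b < c < d < e < f < g < h < i on the vertex set. Then K (dimension 2) consists of the simplices:

  0-simplices (9): a, b, c, d, e, f, g, h, i
  1-simplices (15): ab, ac, ad, ah, ai, bd, bg, bi, cf, cg, dg, dh, eh, ei, fh
  2-simplices (4): abd, abi, adh, bdg

giving chain groups C_0 ≅ Z^9, C_1 ≅ Z^15, C_2 ≅ Z^4.

∂_1: C_1 → C_0 maps an edge to its endpoints' difference, ∂[p,q] = q − p. For instance
  ∂bg = g − b.
The resulting 9×15 matrix has rank 8, and its Smith normal form has invariant factors (1,1,1,1,1,1,1,1).

∂_2: C_2 → C_1 maps a triangle to the signed sum of its edges. For instance
  ∂abd = bd − ad + ab,
  ∂abi = bi − ai + ab.
This gives a 15×4 integer matrix of rank 4; reducing to Smith normal form yields diagonal entries (1,1,1,1).

From H_k ≅ ker(∂_k) / im(∂_{k+1}) we obtain:

  H_0: rank C_0 − rank ∂_1 = 9 − 8 = 1, and the invariant factors of ∂_1 are all 1, so H_0 = Z.
  H_1: rank ker ∂_1 − rank ∂_2 = (15 − 8) − 4 = 3, and the invariant factors of ∂_2 are all 1, so H_1 = Z^3.
  H_2: rank ker ∂_2 − rank ∂_3 = (4 − 4) − 0 = 0, and there is no ∂_3, so H_2 = 0.

H_0 = Z,  H_1 = Z^3,  H_2 = 0.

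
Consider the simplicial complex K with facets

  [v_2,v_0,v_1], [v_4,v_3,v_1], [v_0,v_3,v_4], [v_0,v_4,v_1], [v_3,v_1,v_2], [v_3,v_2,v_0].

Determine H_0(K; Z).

K has 5 vertices, 9 edges, 6 triangles.
rank ∂_0 = 0, rank ∂_1 = 4 ⇒ b_0 = 5 − 0 − 4 = 1; all invariant factors of ∂_1 are 1 so no torsion. So H_0 = Z.

H_0 = Z.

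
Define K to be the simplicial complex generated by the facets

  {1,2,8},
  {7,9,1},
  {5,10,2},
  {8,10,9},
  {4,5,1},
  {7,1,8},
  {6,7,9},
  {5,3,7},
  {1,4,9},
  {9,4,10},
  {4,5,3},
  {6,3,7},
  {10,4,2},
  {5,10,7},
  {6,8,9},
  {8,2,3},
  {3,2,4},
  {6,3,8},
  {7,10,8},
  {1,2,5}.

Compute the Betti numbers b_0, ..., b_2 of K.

Take the total order 1 < 2 < 3 < 4 < 5 < 6 < 7 < 8 < 9 < 10 on the vertex set. Then K (dimension 2) consists of the simplices:

  0-simplices (10): [1], [2], [3], [4], [5], [6], [7], [8], [9], [10]
  1-simplices (30): (30 of them)
  2-simplices (20): (20 of them)

Hence C_0 ≅ Z^10, C_1 ≅ Z^30, C_2 ≅ Z^20.

∂_1: C_1 → C_0 is given by ∂[p,q] = [q] − [p]. For instance
  ∂[4,9] = [9] − [4].
The resulting 10×30 matrix has rank 9, and its Smith normal form has invariant factors (1,1,1,1,1,1,1,1,1).

The boundary map ∂_2: C_2 → C_1 acts by ∂[p,q,r] = [q,r] − [p,r] + [p,q]. For instance
  ∂[5,7,10] = [7,10] − [5,10] + [5,7],
  ∂[1,4,5] = [4,5] − [1,5] + [1,4].
The resulting 30×20 matrix has rank 20, and its Smith normal form has invariant factors (1,1,1,1,1,1,1,1,1,1,1,1,1,1,1,1,1,1,1,2).

Computing H_k = (kernel of ∂_k) / (image of ∂_{k+1}):

  H_0: rank C_0 − rank ∂_1 = 10 − 9 = 1, and the invariant factors of ∂_1 are all 1, so H_0 = Z.
  H_1: rank ker ∂_1 − rank ∂_2 = (30 − 9) − 20 = 1, and ∂_2 has invariant factor 2 > 1, so H_1 = Z × Z/2.
  H_2: rank ker ∂_2 − rank ∂_3 = (20 − 20) − 0 = 0, and there is no ∂_3, so H_2 = 0.

Hence the Betti numbers are b_0 = 1, b_1 = 1, b_2 = 0.

b_0 = 1, b_1 = 1, b_2 = 0.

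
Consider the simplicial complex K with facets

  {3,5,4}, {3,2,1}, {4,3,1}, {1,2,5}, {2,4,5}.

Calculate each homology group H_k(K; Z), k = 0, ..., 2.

H_0 ≅ Z,  H_1 ≅ Z,  H_2 = 0.

Fix the vertex order 1 < 2 < 3 < 4 < 5 and write every simplex with vertices in increasing order. Then dim K = 2 and the simplices of K are:

  0-simplices (5): [1], [2], [3], [4], [5]
  1-simplices (10): [1,2], [1,3], [1,4], [1,5], [2,3], [2,4], [2,5], [3,4], [3,5], [4,5]
  2-simplices (5): [1,2,3], [1,2,5], [1,3,4], [2,4,5], [3,4,5]

so the chain groups are C_0 ≅ Z^5, C_1 ≅ Z^10, C_2 ≅ Z^5.

Boundary ∂_1: C_1 → C_0 maps an edge to its endpoints' difference, ∂[p,q] = q − p.
The resulting 5×10 matrix has rank 4, and its Smith normal form has invariant factors (1,1,1,1).

Boundary ∂_2: C_2 → C_1 sends each 2-simplex [p,q,r] to [q,r] − [p,r] + [p,q]. For instance
  ∂[1,2,3] = [2,3] − [1,3] + [1,2],
  ∂[1,3,4] = [3,4] − [1,4] + [1,3].
The resulting 10×5 matrix has rank 5, and its Smith normal form has invariant factors (1,1,1,1,1).

Computing H_k = (kernel of ∂_k) / (image of ∂_{k+1}):

  H_0: rank C_0 − rank ∂_1 = 5 − 4 = 1, and the invariant factors of ∂_1 are all 1, so H_0 = Z.
  H_1: rank ker ∂_1 − rank ∂_2 = (10 − 4) − 5 = 1, and the invariant factors of ∂_2 are all 1, so H_1 = Z.
  H_2: rank ker ∂_2 − rank ∂_3 = (5 − 5) − 0 = 0, and there is no ∂_3, so H_2 = 0.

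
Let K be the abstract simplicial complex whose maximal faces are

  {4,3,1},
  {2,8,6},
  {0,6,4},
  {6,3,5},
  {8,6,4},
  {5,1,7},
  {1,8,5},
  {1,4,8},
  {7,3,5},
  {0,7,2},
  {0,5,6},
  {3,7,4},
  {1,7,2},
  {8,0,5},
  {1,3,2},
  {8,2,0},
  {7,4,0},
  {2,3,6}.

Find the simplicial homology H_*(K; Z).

We work with the vertex ordering 0 < 1 < 2 < 3 < 4 < 5 < 6 < 7 < 8. The simplices of K, each written with vertices in increasing order, are:

  0-simplices (9): [0], [1], [2], [3], [4], [5], [6], [7], [8]
  1-simplices (27): (27 of them)
  2-simplices (18): [0,2,7], [0,2,8], [0,4,6], [0,4,7], [0,5,6], [0,5,8], [1,2,3], [1,2,7], [1,3,4], [1,4,8], [1,5,7], [1,5,8], [2,3,6], [2,6,8], [3,4,7], [3,5,6], [3,5,7], [4,6,8]

giving chain groups C_0 ≅ Z^9, C_1 ≅ Z^27, C_2 ≅ Z^18.

The boundary map ∂_1: C_1 → C_0 sends each edge [p,q] (with p < q) to q − p. For instance
  ∂[3,4] = [4] − [3].
This gives a 9×27 integer matrix of rank 8; reducing to Smith normal form yields diagonal entries (1,1,1,1,1,1,1,1).

∂_2: C_2 → C_1 maps a triangle to the signed sum of its edges. For instance
  ∂[0,4,6] = [4,6] − [0,6] + [0,4],
  ∂[4,6,8] = [6,8] − [4,8] + [4,6].
The 27×18 boundary matrix has rank 18 and Smith normal form diag(1,1,1,1,1,1,1,1,1,1,1,1,1,1,1,1,1,2).

Reading off H_k = ker ∂_k / im ∂_{k+1}:

  H_0: rank C_0 − rank ∂_1 = 9 − 8 = 1, and the invariant factors of ∂_1 are all 1, so H_0 = Z.
  H_1: rank ker ∂_1 − rank ∂_2 = (27 − 8) − 18 = 1, and ∂_2 has invariant factor 2 > 1, so H_1 = Z × Z/2.
  H_2: rank ker ∂_2 − rank ∂_3 = (18 − 18) − 0 = 0, and there is no ∂_3, so H_2 = 0.

H_0 = Z,  H_1 = Z × Z/2,  H_2 = 0.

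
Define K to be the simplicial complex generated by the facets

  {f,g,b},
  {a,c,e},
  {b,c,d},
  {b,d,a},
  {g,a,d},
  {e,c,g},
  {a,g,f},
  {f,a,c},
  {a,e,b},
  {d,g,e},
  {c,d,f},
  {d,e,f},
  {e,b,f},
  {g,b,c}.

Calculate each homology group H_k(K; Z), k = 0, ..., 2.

H_0 = Z,  H_1 = Z^2,  H_2 = Z.

Take the total order a < b < c < d < e < f < g on the vertex set. Then K (dimension 2) consists of the simplices:

  0-simplices (7): a, b, c, d, e, f, g
  1-simplices (21): ab, ac, ad, ae, af, ag, bc, bd, be, bf, bg, cd, ce, cf, cg, de, df, dg, ef, eg, fg
  2-simplices (14): abd, abe, ace, acf, adg, afg, bcd, bcg, bef, bfg, cdf, ceg, def, deg

Hence C_0 ≅ Z^7, C_1 ≅ Z^21, C_2 ≅ Z^14.

∂_1: C_1 → C_0 sends each edge [p,q] (with p < q) to q − p.
This gives a 7×21 integer matrix of rank 6; reducing to Smith normal form yields diagonal entries (1,1,1,1,1,1).

Boundary ∂_2: C_2 → C_1 acts by ∂[p,q,r] = [q,r] − [p,r] + [p,q]. For instance
  ∂bcd = cd − bd + bc,
  ∂adg = dg − ag + ad.
As a 21×14 matrix over Z this has rank 13, with invariant factors (1,1,1,1,1,1,1,1,1,1,1,1,1).

Reading off H_k = ker ∂_k / im ∂_{k+1}:

  H_0: rank C_0 − rank ∂_1 = 7 − 6 = 1, and the invariant factors of ∂_1 are all 1, so H_0 = Z.
  H_1: rank ker ∂_1 − rank ∂_2 = (21 − 6) − 13 = 2, and the invariant factors of ∂_2 are all 1, so H_1 = Z^2.
  H_2: rank ker ∂_2 − rank ∂_3 = (14 − 13) − 0 = 1, and there is no ∂_3, so H_2 = Z.

As a check, the Euler characteristic is 7 − 21 + 14 = 0, which agrees with 1 − 2 + 1 = 0.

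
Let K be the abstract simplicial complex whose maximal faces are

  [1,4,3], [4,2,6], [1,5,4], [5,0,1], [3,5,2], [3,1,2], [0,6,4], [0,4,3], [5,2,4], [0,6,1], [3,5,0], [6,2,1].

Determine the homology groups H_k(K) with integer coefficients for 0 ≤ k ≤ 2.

Order the vertices as 0 < 1 < 2 < 3 < 4 < 5 < 6. Listing each simplex with vertices in this order, K has dimension 2 with simplices:

  0-simplices (7): [0], [1], [2], [3], [4], [5], [6]
  1-simplices (18): [0,1], [0,3], [0,4], [0,5], [0,6], [1,2], [1,3], [1,4], [1,5], [1,6], [2,3], [2,4], [2,5], [2,6], [3,4], [3,5], [4,5], [4,6]
  2-simplices (12): [0,1,5], [0,1,6], [0,3,4], [0,3,5], [0,4,6], [1,2,3], [1,2,6], [1,3,4], [1,4,5], [2,3,5], [2,4,5], [2,4,6]

Hence C_0 ≅ Z^7, C_1 ≅ Z^18, C_2 ≅ Z^12.

Boundary ∂_1: C_1 → C_0 is given by ∂[p,q] = [q] − [p]. For instance
  ∂[1,5] = [5] − [1].
As a 7×18 matrix over Z this has rank 6, with invariant factors (1,1,1,1,1,1).

∂_2: C_2 → C_1 sends each 2-simplex [p,q,r] to [q,r] − [p,r] + [p,q]. For instance
  ∂[0,3,5] = [3,5] − [0,5] + [0,3],
  ∂[1,3,4] = [3,4] − [1,4] + [1,3].
The 18×12 boundary matrix has rank 12 and Smith normal form diag(1,1,1,1,1,1,1,1,1,1,1,2).

Computing H_k = (kernel of ∂_k) / (image of ∂_{k+1}):

  H_0: rank C_0 − rank ∂_1 = 7 − 6 = 1, and the invariant factors of ∂_1 are all 1, so H_0 ≅ Z.
  H_1: rank ker ∂_1 − rank ∂_2 = (18 − 6) − 12 = 0, and ∂_2 has invariant factor 2 > 1, so H_1 ≅ Z/2Z.
  H_2: rank ker ∂_2 − rank ∂_3 = (12 − 12) − 0 = 0, and there is no ∂_3, so H_2 ≅ 0.

H_0 ≅ Z,  H_1 ≅ Z/2Z,  H_2 = 0.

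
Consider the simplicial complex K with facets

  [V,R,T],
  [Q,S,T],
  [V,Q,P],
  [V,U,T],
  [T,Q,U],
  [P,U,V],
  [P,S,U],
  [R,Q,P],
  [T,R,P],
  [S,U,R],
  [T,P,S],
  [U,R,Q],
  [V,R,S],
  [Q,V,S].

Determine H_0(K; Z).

Take the total order P < Q < R < S < T < U < V on the vertex set. Then K (dimension 2) consists of the simplices:

  0-simplices (7): P, Q, R, S, T, U, V
  1-simplices (21): PQ, PR, PS, PT, PU, PV, QR, QS, QT, QU, QV, RS, RT, RU, RV, ST, SU, SV, TU, TV, UV
  2-simplices (14): PQR, PQV, PRT, PST, PSU, PUV, QRU, QST, QSV, QTU, RSU, RSV, RTV, TUV

so the chain groups are C_0 ≅ Z^7, C_1 ≅ Z^21, C_2 ≅ Z^14.

The boundary map ∂_1: C_1 → C_0 maps an edge to its endpoints' difference, ∂[p,q] = q − p.
This gives a 7×21 integer matrix of rank 6; reducing to Smith normal form yields diagonal entries (1,1,1,1,1,1).

Boundary ∂_2: C_2 → C_1 sends each 2-simplex [p,q,r] to [q,r] − [p,r] + [p,q]. For instance
  ∂TUV = UV − TV + TU,
  ∂RSU = SU − RU + RS.
The 21×14 boundary matrix has rank 13 and Smith normal form diag(1,1,1,1,1,1,1,1,1,1,1,1,1).

Reading off H_k = ker ∂_k / im ∂_{k+1}:

  H_0: rank C_0 − rank ∂_1 = 7 − 6 = 1, and the invariant factors of ∂_1 are all 1, so H_0 ≅ Z.

(K is a triangulation of the torus T^2.)

H_0 = Z.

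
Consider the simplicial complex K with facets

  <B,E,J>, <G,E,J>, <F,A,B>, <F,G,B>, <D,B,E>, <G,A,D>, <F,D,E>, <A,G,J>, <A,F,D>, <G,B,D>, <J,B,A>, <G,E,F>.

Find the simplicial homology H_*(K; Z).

H_0 = Z,  H_1 = Z/2,  H_2 = 0.

We work with the vertex ordering A < B < D < E < F < G < J. The simplices of K, each written with vertices in increasing order, are:

  0-simplices (7): A, B, D, E, F, G, J
  1-simplices (18): AB, AD, AF, AG, AJ, BD, BE, BF, BG, BJ, DE, DF, DG, EF, EG, EJ, FG, GJ
  2-simplices (12): ABF, ABJ, ADF, ADG, AGJ, BDE, BDG, BEJ, BFG, DEF, EFG, EGJ

Hence C_0 ≅ Z^7, C_1 ≅ Z^18, C_2 ≅ Z^12.

The boundary map ∂_1: C_1 → C_0 maps an edge to its endpoints' difference, ∂[p,q] = q − p. For instance
  ∂FG = G − F.
The 7×18 boundary matrix has rank 6 and Smith normal form diag(1,1,1,1,1,1).

Boundary ∂_2: C_2 → C_1 acts by ∂[p,q,r] = [q,r] − [p,r] + [p,q]. For instance
  ∂BDE = DE − BE + BD,
  ∂ABF = BF − AF + AB.
As a 18×12 matrix over Z this has rank 12, with invariant factors (1,1,1,1,1,1,1,1,1,1,1,2).

Computing H_k = (kernel of ∂_k) / (image of ∂_{k+1}):

  H_0: rank C_0 − rank ∂_1 = 7 − 6 = 1, and the invariant factors of ∂_1 are all 1, so H_0 = Z.
  H_1: rank ker ∂_1 − rank ∂_2 = (18 − 6) − 12 = 0, and ∂_2 has invariant factor 2 > 1, so H_1 = Z/2.
  H_2: rank ker ∂_2 − rank ∂_3 = (12 − 12) − 0 = 0, and there is no ∂_3, so H_2 = 0.

As a check, the Euler characteristic is 7 − 18 + 12 = 1, which agrees with 1 − 0 + 0 = 1.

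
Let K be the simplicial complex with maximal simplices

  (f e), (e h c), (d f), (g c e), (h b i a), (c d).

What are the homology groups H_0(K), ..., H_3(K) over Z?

H_0 ≅ Z,  H_1 ≅ Z,  H_2 = 0,  H_3 = 0.

K has 9 vertices, 14 edges, 6 triangles, 1 3-simplex.
rank ∂_0 = 0, rank ∂_1 = 8 ⇒ b_0 = 9 − 0 − 8 = 1; all invariant factors of ∂_1 are 1 so no torsion. So H_0 = Z.
rank ∂_1 = 8, rank ∂_2 = 5 ⇒ b_1 = 14 − 8 − 5 = 1; all invariant factors of ∂_2 are 1 so no torsion. So H_1 = Z.
rank ∂_2 = 5, rank ∂_3 = 1 ⇒ b_2 = 6 − 5 − 1 = 0; all invariant factors of ∂_3 are 1 so no torsion. So H_2 = 0.
rank ∂_3 = 1, rank ∂_4 = 0 ⇒ b_3 = 1 − 1 − 0 = 0. So H_3 = 0.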